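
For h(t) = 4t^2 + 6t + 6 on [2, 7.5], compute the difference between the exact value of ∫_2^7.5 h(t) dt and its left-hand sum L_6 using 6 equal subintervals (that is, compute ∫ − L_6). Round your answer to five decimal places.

107.83565

Exact integral: ∫_2^7.5 h(t) dt ≈ 741.5833333.
L_6 ≈ 633.7476852.
Error ≈ 741.5833333 − 633.7476852 ≈ 107.83565.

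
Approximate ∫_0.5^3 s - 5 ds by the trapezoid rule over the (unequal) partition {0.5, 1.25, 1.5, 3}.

-8.125

Subinterval widths: 0.75, 0.25, 1.5.
f(0.5) = -4.5, f(1.25) = -3.75, f(1.5) = -3.5, f(3) = -2.
On each subinterval the trapezoid contributes (Δs_i/2)·[f(s_{i-1}) + f(s_i)].
Sum = -8.125.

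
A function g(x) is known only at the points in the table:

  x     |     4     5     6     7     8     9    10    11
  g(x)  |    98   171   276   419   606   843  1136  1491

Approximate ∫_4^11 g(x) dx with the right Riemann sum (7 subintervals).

4942

Δx = 1.
Sum = 1·[171 + 276 + 419 + 606 + 843 + 1136 + 1491] = 4942.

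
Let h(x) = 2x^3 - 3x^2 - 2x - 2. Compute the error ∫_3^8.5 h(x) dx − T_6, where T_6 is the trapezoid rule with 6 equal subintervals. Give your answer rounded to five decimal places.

Exact integral: ∫_3^8.5 h(x) dx = 1908.15625.
T_6 ≈ 1932.4192708.
Error ≈ 1908.15625 − 1932.4192708 ≈ -24.26302.

-24.26302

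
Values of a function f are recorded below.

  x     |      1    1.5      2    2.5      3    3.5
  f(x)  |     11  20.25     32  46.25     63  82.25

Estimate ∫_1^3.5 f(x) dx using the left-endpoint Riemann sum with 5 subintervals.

86.25

Δx = 0.5.
Sum = 0.5·[11 + 20.25 + 32 + 46.25 + 63] = 86.25.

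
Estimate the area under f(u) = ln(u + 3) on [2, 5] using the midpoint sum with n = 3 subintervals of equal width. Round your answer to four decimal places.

5.5915

Δu = (5 − 2)/3 = 1.
Midpoints: 2.5, 3.5, 4.5.
f(2.5) ≈ 1.7047, f(3.5) ≈ 1.8718, f(4.5) ≈ 2.0149.
Sum = Δu · [f(2.5) + f(3.5) + f(4.5)].
Sum ≈ 5.5915.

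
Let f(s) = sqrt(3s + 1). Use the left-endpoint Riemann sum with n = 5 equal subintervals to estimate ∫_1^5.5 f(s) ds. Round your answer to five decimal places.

Δs = (5.5 − 1)/5 = 0.9.
Left endpoints: 1, 1.9, 2.8, 3.7, 4.6.
f(1) ≈ 2.00000, f(1.9) ≈ 2.58844, f(2.8) ≈ 3.06594, f(3.7) ≈ 3.47851, f(4.6) ≈ 3.84708.
Sum = Δs · [f(1) + f(1.9) + f(2.8) + f(3.7) + f(4.6)].
Sum ≈ 13.48196.

13.48196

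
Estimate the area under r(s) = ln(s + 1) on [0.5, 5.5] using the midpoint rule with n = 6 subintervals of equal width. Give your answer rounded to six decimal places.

6.573040

Δs = (5.5 − 0.5)/6 = 5/6.
Midpoints: 11/12, 1.75, 31/12, 41/12, 4.25, 61/12.
r(11/12) ≈ 0.650588, r(1.75) ≈ 1.011601, r(31/12) ≈ 1.276293, r(41/12) ≈ 1.485385, r(4.25) ≈ 1.658228, r(61/12) ≈ 1.805553.
Sum = Δs · [r(11/12) + r(1.75) + r(31/12) + ...].
Sum ≈ 6.573040.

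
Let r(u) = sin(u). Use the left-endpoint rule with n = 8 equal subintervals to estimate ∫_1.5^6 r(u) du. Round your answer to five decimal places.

Δu = (6 − 1.5)/8 = 0.5625.
Left endpoints: 1.5, 2.0625, 2.625, 3.1875, 3.75, 4.3125, 4.875, 5.4375.
r(1.5) ≈ 0.99749, r(2.0625) ≈ 0.88153, r(2.625) ≈ 0.49392, r(3.1875) ≈ -0.04589, r(3.75) ≈ -0.57156, r(4.3125) ≈ -0.92110, r(4.875) ≈ -0.98681, r(5.4375) ≈ -0.74843.
Sum = Δu · [r(1.5) + r(2.0625) + r(2.625) + ...].
Sum ≈ -0.50673.

-0.50673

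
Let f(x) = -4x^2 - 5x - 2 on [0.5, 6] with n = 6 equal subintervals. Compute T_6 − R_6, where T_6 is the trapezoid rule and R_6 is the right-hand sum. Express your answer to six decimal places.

78.145833

T_6 ≈ -391.28935185.
R_6 ≈ -469.43518519.
T_6 − R_6 ≈ 78.145833.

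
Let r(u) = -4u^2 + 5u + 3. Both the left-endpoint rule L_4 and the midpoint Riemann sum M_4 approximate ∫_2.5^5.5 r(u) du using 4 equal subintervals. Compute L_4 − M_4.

L_4 = -102.75.
M_4 = -131.4375.
L_4 − M_4 = 28.6875.

28.6875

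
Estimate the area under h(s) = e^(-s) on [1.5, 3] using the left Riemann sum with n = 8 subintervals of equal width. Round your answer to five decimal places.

0.19010

Δs = (3 − 1.5)/8 = 0.1875.
Left endpoints: 1.5, 1.6875, 1.875, 2.0625, 2.25, 2.4375, 2.625, 2.8125.
h(1.5) ≈ 0.22313, h(1.6875) ≈ 0.18498, h(1.875) ≈ 0.15335, h(2.0625) ≈ 0.12714, h(2.25) ≈ 0.10540, h(2.4375) ≈ 0.08738, h(2.625) ≈ 0.07244, h(2.8125) ≈ 0.06005.
Sum = Δs · [h(1.5) + h(1.6875) + h(1.875) + ...].
Sum ≈ 0.19010.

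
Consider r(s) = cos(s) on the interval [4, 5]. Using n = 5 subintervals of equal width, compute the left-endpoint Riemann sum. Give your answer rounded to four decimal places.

Δs = (5 − 4)/5 = 0.2.
Left endpoints: 4, 4.2, 4.4, 4.6, 4.8.
r(4) ≈ -0.6536, r(4.2) ≈ -0.4903, r(4.4) ≈ -0.3073, r(4.6) ≈ -0.1122, r(4.8) ≈ 0.0875.
Sum = Δs · [r(4) + r(4.2) + r(4.4) + r(4.6) + r(4.8)].
Sum ≈ -0.2952.

-0.2952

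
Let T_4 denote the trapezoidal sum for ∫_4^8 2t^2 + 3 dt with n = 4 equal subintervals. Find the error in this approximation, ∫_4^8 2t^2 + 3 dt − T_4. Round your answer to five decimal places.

Exact integral: ∫_4^8 f(t) dt ≈ 310.6666667.
T_4 = 312.
Error ≈ 310.6666667 − 312 ≈ -1.33333.

-1.33333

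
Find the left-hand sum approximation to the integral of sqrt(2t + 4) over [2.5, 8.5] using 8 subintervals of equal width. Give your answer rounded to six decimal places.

Δt = (8.5 − 2.5)/8 = 0.75.
Left endpoints: 2.5, 3.25, 4, 4.75, 5.5, 6.25, 7, 7.75.
f(2.5) ≈ 3.000000, f(3.25) ≈ 3.240370, f(4) ≈ 3.464102, f(4.75) ≈ 3.674235, f(5.5) ≈ 3.872983, f(6.25) ≈ 4.062019, f(7) ≈ 4.242641, f(7.75) ≈ 4.415880.
Sum = Δt · [f(2.5) + f(3.25) + f(4) + ...].
Sum ≈ 22.479173.

22.479173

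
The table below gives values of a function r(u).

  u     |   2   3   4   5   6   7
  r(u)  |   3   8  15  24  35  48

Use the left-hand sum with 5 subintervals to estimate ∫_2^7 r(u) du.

Δu = 1.
Sum = 1·[3 + 8 + 15 + 24 + 35] = 85.

85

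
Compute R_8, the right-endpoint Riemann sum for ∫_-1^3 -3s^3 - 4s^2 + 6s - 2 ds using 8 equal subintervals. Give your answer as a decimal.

Δs = (3 − (-1))/8 = 0.5.
Right endpoints: -0.5, 0, 0.5, 1, 1.5, 2, 2.5, 3.
f(-0.5) = -5.625, f(0) = -2, f(0.5) = -0.375, f(1) = -3, f(1.5) = -12.125, f(2) = -30, f(2.5) = -58.875, f(3) = -101.
Sum = Δs · [f(-0.5) + f(0) + f(0.5) + ...].
Sum = -106.5.

-106.5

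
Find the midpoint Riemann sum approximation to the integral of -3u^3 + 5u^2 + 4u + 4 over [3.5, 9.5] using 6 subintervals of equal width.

-4432

Δu = (9.5 − 3.5)/6 = 1.
Midpoints: 4, 5, 6, 7, 8, 9.
f(4) = -92, f(5) = -226, f(6) = -440, f(7) = -752, f(8) = -1180, f(9) = -1742.
Sum = Δu · [f(4) + f(5) + f(6) + ...].
Sum = -4432.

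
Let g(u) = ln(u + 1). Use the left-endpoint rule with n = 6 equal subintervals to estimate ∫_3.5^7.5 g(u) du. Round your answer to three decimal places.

Δu = (7.5 − 3.5)/6 = 2/3.
Left endpoints: 3.5, 25/6, 29/6, 5.5, 37/6, 41/6.
g(3.5) ≈ 1.504, g(25/6) ≈ 1.642, g(29/6) ≈ 1.764, g(5.5) ≈ 1.872, g(37/6) ≈ 1.969, g(41/6) ≈ 2.058.
Sum = Δu · [g(3.5) + g(25/6) + g(29/6) + ...].
Sum ≈ 7.206.

7.206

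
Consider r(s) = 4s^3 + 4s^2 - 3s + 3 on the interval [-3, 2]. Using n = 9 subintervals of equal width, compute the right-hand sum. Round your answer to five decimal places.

Δs = (2 − (-3))/9 = 5/9.
Right endpoints: -22/9, -17/9, -4/3, -7/9, -2/9, 1/3, 8/9, 13/9, 2.
r(-22/9) = -17635/729, r(-17/9) = -2930/729, r(-4/3) = 125/27, r(-7/9) = 4280/729, r(-2/9) = 2785/729, r(1/3) = 70/27, r(8/9) = 4595/729, r(13/9) = 13900/729, r(2) = 45.
Sum = Δs · [r(-22/9) + r(-17/9) + r(-4/3) + ...].
Sum ≈ 32.81893.

32.81893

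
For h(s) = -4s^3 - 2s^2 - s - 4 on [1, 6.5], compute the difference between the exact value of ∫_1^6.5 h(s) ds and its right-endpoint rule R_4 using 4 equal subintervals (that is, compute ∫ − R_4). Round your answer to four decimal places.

Exact integral: ∫_1^6.5 h(s) ds ≈ -2009.104167.
R_4 = -2903.52734375.
Error ≈ -2009.104167 − (-2903.52734375) ≈ 894.4232.

894.4232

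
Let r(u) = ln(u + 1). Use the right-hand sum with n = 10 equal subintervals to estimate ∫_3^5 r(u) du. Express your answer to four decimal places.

Δu = (5 − 3)/10 = 0.2.
Right endpoints: 3.2, 3.4, 3.6, 3.8, 4, 4.2, 4.4, 4.6, 4.8, 5.
r(3.2) ≈ 1.4351, r(3.4) ≈ 1.4816, r(3.6) ≈ 1.5261, r(3.8) ≈ 1.5686, r(4) ≈ 1.6094, r(4.2) ≈ 1.6487, r(4.4) ≈ 1.6864, r(4.6) ≈ 1.7228, r(4.8) ≈ 1.7579, r(5) ≈ 1.7918.
Sum = Δu · [r(3.2) + r(3.4) + r(3.6) + ...].
Sum ≈ 3.2456.

3.2456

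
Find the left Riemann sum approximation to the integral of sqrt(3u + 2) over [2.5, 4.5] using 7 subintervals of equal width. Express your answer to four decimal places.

Δu = (4.5 − 2.5)/7 = 2/7.
Left endpoints: 2.5, 39/14, 43/14, 47/14, 51/14, 55/14, 59/14.
f(2.5) ≈ 3.0822, f(39/14) ≈ 3.2183, f(43/14) ≈ 3.3488, f(47/14) ≈ 3.4744, f(51/14) ≈ 3.5956, f(55/14) ≈ 3.7129, f(59/14) ≈ 3.8266.
Sum = Δu · [f(2.5) + f(39/14) + f(43/14) + ...].
Sum ≈ 6.9311.

6.9311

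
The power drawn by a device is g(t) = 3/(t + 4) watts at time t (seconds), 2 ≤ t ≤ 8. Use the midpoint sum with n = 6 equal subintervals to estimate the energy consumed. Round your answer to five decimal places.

Δt = (8 − 2)/6 = 1.
Midpoints: 2.5, 3.5, 4.5, 5.5, 6.5, 7.5.
g(2.5) = 6/13, g(3.5) = 0.4, g(4.5) = 6/17, g(5.5) = 6/19, g(6.5) = 2/7, g(7.5) = 6/23.
Sum = Δt · [g(2.5) + g(3.5) + g(4.5) + ...].
Sum ≈ 2.07685.

2.07685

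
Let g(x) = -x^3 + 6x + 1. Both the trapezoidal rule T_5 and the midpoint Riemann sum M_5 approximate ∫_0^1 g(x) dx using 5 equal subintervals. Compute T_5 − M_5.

-0.015

T_5 = 3.74.
M_5 = 3.755.
T_5 − M_5 = -0.015.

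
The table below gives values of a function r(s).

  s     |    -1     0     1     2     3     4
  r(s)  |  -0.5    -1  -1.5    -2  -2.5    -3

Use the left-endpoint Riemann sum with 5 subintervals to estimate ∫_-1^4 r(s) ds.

-7.5

Δs = 1.
Sum = 1·[(-0.5) + (-1) + (-1.5) + (-2) + (-2.5)] = -7.5.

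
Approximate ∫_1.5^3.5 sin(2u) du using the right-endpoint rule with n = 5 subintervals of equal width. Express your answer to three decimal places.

-0.722

Δu = (3.5 − 1.5)/5 = 0.4.
Right endpoints: 1.9, 2.3, 2.7, 3.1, 3.5.
f(1.9) ≈ -0.612, f(2.3) ≈ -0.994, f(2.7) ≈ -0.773, f(3.1) ≈ -0.083, f(3.5) ≈ 0.657.
Sum = Δu · [f(1.9) + f(2.3) + f(2.7) + f(3.1) + f(3.5)].
Sum ≈ -0.722.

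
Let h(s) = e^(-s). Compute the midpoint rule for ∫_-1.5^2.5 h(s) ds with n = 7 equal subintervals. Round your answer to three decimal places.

4.340

Δs = (2.5 − (-1.5))/7 = 4/7.
Midpoints: -17/14, -9/14, -1/14, 0.5, 15/14, 23/14, 31/14.
h(-17/14) ≈ 3.368, h(-9/14) ≈ 1.902, h(-1/14) ≈ 1.074, h(0.5) ≈ 0.607, h(15/14) ≈ 0.343, h(23/14) ≈ 0.193, h(31/14) ≈ 0.109.
Sum = Δs · [h(-17/14) + h(-9/14) + h(-1/14) + ...].
Sum ≈ 4.340.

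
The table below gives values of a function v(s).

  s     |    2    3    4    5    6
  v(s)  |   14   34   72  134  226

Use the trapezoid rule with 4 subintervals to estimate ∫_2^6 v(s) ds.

360

Δs = 1.
T_4 = (1/2)·[14 + 2·34 + 2·72 + 2·134 + 226] = 360.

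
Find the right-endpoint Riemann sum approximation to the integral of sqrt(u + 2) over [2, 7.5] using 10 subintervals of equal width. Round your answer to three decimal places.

Δu = (7.5 − 2)/10 = 0.55.
Right endpoints: 2.55, 3.1, 3.65, 4.2, 4.75, 5.3, 5.85, 6.4, 6.95, 7.5.
f(2.55) ≈ 2.133, f(3.1) ≈ 2.258, f(3.65) ≈ 2.377, f(4.2) ≈ 2.490, f(4.75) ≈ 2.598, f(5.3) ≈ 2.702, f(5.85) ≈ 2.802, f(6.4) ≈ 2.898, f(6.95) ≈ 2.992, f(7.5) ≈ 3.082.
Sum = Δu · [f(2.55) + f(3.1) + f(3.65) + ...].
Sum ≈ 14.483.

14.483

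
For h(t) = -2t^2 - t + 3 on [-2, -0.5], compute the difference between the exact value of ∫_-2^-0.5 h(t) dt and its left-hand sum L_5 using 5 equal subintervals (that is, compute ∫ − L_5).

0.945

Exact integral: ∫_-2^-0.5 h(t) dt = 1.125.
L_5 = 0.18.
Error = 1.125 − 0.18 = 0.945.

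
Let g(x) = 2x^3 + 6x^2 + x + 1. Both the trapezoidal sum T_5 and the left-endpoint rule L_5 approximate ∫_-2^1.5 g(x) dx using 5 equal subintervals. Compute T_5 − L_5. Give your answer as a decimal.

5.5125

T_5 = 21.1925.
L_5 = 15.68.
T_5 − L_5 = 5.5125.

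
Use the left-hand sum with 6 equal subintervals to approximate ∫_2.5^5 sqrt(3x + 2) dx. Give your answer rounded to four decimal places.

Δx = (5 − 2.5)/6 = 5/12.
Left endpoints: 2.5, 35/12, 10/3, 3.75, 25/6, 55/12.
f(2.5) ≈ 3.0822, f(35/12) ≈ 3.2787, f(10/3) ≈ 3.4641, f(3.75) ≈ 3.6401, f(25/6) ≈ 3.8079, f(55/12) ≈ 3.9686.
Sum = Δx · [f(2.5) + f(35/12) + f(10/3) + ...].
Sum ≈ 8.8507.

8.8507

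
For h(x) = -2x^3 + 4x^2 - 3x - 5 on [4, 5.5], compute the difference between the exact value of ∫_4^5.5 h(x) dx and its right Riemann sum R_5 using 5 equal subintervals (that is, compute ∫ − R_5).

Exact integral: ∫_4^5.5 h(x) dx = -221.90625.
R_5 = -245.295.
Error = -221.90625 − (-245.295) = 23.38875.

23.38875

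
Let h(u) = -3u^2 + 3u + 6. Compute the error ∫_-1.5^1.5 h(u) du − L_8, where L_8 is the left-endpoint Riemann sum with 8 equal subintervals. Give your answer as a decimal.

Exact integral: ∫_-1.5^1.5 h(u) du = 11.25.
L_8 = 9.3515625.
Error = 11.25 − 9.3515625 = 1.8984375.

1.8984375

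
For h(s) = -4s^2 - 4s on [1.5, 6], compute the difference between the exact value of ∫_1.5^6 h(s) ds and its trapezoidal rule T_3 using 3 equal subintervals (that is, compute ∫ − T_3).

6.75

Exact integral: ∫_1.5^6 h(s) ds = -351.
T_3 = -357.75.
Error = -351 − (-357.75) = 6.75.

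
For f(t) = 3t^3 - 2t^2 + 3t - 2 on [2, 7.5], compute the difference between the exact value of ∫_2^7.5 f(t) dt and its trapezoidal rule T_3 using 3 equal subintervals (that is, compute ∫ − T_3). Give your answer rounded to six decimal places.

Exact integral: ∫_2^7.5 f(t) dt ≈ 2152.50520833.
T_3 ≈ 2278.05671296.
Error ≈ 2152.50520833 − 2278.05671296 ≈ -125.551505.

-125.551505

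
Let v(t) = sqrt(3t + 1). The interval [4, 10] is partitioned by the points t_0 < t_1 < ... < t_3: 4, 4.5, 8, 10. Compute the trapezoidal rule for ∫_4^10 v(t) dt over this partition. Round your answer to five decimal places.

27.83493

Subinterval widths: 0.5, 3.5, 2.
v(4) ≈ 3.60555, v(4.5) ≈ 3.80789, v(8) ≈ 5.00000, v(10) ≈ 5.56776.
On each subinterval the trapezoid contributes (Δt_i/2)·[v(t_{i-1}) + v(t_i)].
Sum ≈ 27.83493.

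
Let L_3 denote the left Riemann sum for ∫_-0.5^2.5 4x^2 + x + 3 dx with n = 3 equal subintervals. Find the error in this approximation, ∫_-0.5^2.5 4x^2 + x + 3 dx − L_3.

Exact integral: ∫_-0.5^2.5 f(x) dx = 33.
L_3 = 21.5.
Error = 33 − 21.5 = 11.5.

11.5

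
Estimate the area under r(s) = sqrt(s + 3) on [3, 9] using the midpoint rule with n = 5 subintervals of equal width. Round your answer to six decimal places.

17.918432

Δs = (9 − 3)/5 = 1.2.
Midpoints: 3.6, 4.8, 6, 7.2, 8.4.
r(3.6) ≈ 2.569047, r(4.8) ≈ 2.792848, r(6) ≈ 3.000000, r(7.2) ≈ 3.193744, r(8.4) ≈ 3.376389.
Sum = Δs · [r(3.6) + r(4.8) + r(6) + r(7.2) + r(8.4)].
Sum ≈ 17.918432.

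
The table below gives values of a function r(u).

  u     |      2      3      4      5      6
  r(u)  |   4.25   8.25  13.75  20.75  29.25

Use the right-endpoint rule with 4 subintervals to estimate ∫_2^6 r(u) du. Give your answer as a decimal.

72

Δu = 1.
Sum = 1·[8.25 + 13.75 + 20.75 + 29.25] = 72.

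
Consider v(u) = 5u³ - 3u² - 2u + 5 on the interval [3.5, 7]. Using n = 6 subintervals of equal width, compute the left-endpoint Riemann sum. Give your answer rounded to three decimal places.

2105.849

Δu = (7 − 3.5)/6 = 7/12.
Left endpoints: 3.5, 49/12, 14/3, 5.25, 35/6, 77/12.
v(3.5) = 175.625, v(49/12) = 496337/1728, v(14/3) = 11839/27, v(5.25) = 635.328125, v(35/6) = 190885/216, v(77/12) = 2055685/1728.
Sum = Δu · [v(3.5) + v(49/12) + v(14/3) + ...].
Sum ≈ 2105.849.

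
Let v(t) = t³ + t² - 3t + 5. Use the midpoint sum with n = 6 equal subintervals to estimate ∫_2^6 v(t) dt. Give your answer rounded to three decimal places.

Δt = (6 − 2)/6 = 2/3.
Midpoints: 7/3, 3, 11/3, 13/3, 5, 17/3.
v(7/3) = 436/27, v(3) = 32, v(11/3) = 1532/27, v(13/3) = 2488/27, v(5) = 140, v(17/3) = 5456/27.
Sum = Δt · [v(7/3) + v(3) + v(11/3) + ...].
Sum ≈ 359.407.

359.407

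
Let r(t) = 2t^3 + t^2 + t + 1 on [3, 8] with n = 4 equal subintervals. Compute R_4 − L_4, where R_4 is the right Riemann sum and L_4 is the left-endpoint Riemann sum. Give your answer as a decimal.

1287.5

R_4 = 2889.6875.
L_4 = 1602.1875.
R_4 − L_4 = 1287.5.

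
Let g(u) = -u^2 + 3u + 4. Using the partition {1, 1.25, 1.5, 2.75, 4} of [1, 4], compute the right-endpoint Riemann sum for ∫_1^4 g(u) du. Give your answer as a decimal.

Subinterval widths: 0.25, 0.25, 1.25, 1.25.
Right endpoints: 1.25, 1.5, 2.75, 4.
g(1.25) = 6.1875, g(1.5) = 6.25, g(2.75) = 4.6875, g(4) = 0.
Sum = Σ Δu_i · g(u_i).
Sum = 8.96875.

8.96875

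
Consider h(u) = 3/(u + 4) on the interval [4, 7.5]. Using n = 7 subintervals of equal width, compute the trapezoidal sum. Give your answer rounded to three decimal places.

1.089

Δu = (7.5 − 4)/7 = 0.5.
h(4) = 0.375, h(4.5) = 6/17, h(5) = 1/3, h(5.5) = 6/19, h(6) = 0.3, h(6.5) = 2/7, h(7) = 3/11, h(7.5) = 6/23.
T_7 = (Δu/2)·[h(u_0) + 2h(u_1) + ... + 2h(u_{6}) + h(u_7)].
Sum ≈ 1.089.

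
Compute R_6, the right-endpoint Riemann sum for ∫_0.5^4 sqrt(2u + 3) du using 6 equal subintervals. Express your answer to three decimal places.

9.873

Δu = (4 − 0.5)/6 = 7/12.
Right endpoints: 13/12, 5/3, 2.25, 17/6, 41/12, 4.
f(13/12) ≈ 2.273, f(5/3) ≈ 2.517, f(2.25) ≈ 2.739, f(17/6) ≈ 2.944, f(41/12) ≈ 3.136, f(4) ≈ 3.317.
Sum = Δu · [f(13/12) + f(5/3) + f(2.25) + ...].
Sum ≈ 9.873.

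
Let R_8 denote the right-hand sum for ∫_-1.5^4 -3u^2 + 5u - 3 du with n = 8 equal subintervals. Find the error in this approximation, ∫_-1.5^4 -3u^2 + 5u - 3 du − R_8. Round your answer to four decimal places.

6.0264

Exact integral: ∫_-1.5^4 f(u) du = -49.5.
R_8 ≈ -55.526367.
Error ≈ -49.5 − (-55.526367) ≈ 6.0264.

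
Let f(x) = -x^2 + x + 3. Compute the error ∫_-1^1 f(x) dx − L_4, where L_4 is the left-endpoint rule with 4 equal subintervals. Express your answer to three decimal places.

0.583

Exact integral: ∫_-1^1 f(x) dx ≈ 5.33333.
L_4 = 4.75.
Error ≈ 5.33333 − 4.75 ≈ 0.583.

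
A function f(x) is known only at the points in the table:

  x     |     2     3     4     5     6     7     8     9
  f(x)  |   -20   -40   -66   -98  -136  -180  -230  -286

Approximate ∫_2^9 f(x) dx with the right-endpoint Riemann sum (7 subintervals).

Δx = 1.
Sum = 1·[(-40) + (-66) + (-98) + (-136) + (-180) + (-230) + (-286)] = -1036.

-1036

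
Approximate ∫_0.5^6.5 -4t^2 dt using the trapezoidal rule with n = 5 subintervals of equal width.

-371.76

Δt = (6.5 − 0.5)/5 = 1.2.
f(0.5) = -1, f(1.7) = -11.56, f(2.9) = -33.64, f(4.1) = -67.24, f(5.3) = -112.36, f(6.5) = -169.
T_5 = (Δt/2)·[f(t_0) + 2f(t_1) + ... + 2f(t_{4}) + f(t_5)].
Sum = -371.76.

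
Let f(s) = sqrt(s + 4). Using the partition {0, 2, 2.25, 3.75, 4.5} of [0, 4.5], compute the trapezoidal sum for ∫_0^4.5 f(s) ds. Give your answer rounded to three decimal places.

Subinterval widths: 2, 0.25, 1.5, 0.75.
f(0) ≈ 2.000, f(2) ≈ 2.449, f(2.25) ≈ 2.500, f(3.75) ≈ 2.784, f(4.5) ≈ 2.915.
On each subinterval the trapezoid contributes (Δs_i/2)·[f(s_{i-1}) + f(s_i)].
Sum ≈ 11.168.

11.168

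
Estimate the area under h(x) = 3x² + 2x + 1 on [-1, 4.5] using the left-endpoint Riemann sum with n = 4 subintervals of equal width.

Δx = (4.5 − (-1))/4 = 1.375.
Left endpoints: -1, 0.375, 1.75, 3.125.
h(-1) = 2, h(0.375) = 2.171875, h(1.75) = 13.6875, h(3.125) = 36.546875.
Sum = Δx · [h(-1) + h(0.375) + h(1.75) + h(3.125)].
Sum = 74.80859375.

74.80859375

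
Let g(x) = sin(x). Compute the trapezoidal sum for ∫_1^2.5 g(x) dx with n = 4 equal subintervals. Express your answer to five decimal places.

1.32569

Δx = (2.5 − 1)/4 = 0.375.
g(1) ≈ 0.84147, g(1.375) ≈ 0.98089, g(1.75) ≈ 0.98399, g(2.125) ≈ 0.85032, g(2.5) ≈ 0.59847.
T_4 = (Δx/2)·[g(x_0) + 2g(x_1) + 2g(x_2) + 2g(x_3) + g(x_4)].
Sum ≈ 1.32569.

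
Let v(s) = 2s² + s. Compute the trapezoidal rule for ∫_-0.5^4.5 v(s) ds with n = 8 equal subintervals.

71.484375

Δs = (4.5 − (-0.5))/8 = 0.625.
v(-0.5) = 0, v(0.125) = 0.15625, v(0.75) = 1.875, v(1.375) = 5.15625, v(2) = 10, v(2.625) = 16.40625, v(3.25) = 24.375, v(3.875) = 33.90625, v(4.5) = 45.
T_8 = (Δs/2)·[v(s_0) + 2v(s_1) + ... + 2v(s_{7}) + v(s_8)].
Sum = 71.484375.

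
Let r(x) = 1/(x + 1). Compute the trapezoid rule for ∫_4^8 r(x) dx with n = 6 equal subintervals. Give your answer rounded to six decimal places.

0.588809

Δx = (8 − 4)/6 = 2/3.
r(4) = 0.2, r(14/3) = 3/17, r(16/3) = 3/19, r(6) = 1/7, r(20/3) = 3/23, r(22/3) = 0.12, r(8) = 1/9.
T_6 = (Δx/2)·[r(x_0) + 2r(x_1) + ... + 2r(x_{5}) + r(x_6)].
Sum ≈ 0.588809.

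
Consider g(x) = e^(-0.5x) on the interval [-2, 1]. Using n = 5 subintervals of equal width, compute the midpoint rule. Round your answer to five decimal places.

Δx = (1 − (-2))/5 = 0.6.
Midpoints: -1.7, -1.1, -0.5, 0.1, 0.7.
g(-1.7) ≈ 2.33965, g(-1.1) ≈ 1.73325, g(-0.5) ≈ 1.28403, g(0.1) ≈ 0.95123, g(0.7) ≈ 0.70469.
Sum = Δx · [g(-1.7) + g(-1.1) + g(-0.5) + g(0.1) + g(0.7)].
Sum ≈ 4.20771.

4.20771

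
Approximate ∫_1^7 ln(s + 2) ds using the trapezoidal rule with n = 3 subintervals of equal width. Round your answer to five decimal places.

Δs = (7 − 1)/3 = 2.
f(1) ≈ 1.09861, f(3) ≈ 1.60944, f(5) ≈ 1.94591, f(7) ≈ 2.19722.
T_3 = (Δs/2)·[f(s_0) + 2f(s_1) + 2f(s_2) + f(s_3)].
Sum ≈ 10.40653.

10.40653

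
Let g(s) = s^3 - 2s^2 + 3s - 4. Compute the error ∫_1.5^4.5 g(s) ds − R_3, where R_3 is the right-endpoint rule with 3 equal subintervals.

Exact integral: ∫_1.5^4.5 g(s) ds = 57.75.
R_3 = 91.625.
Error = 57.75 − 91.625 = -33.875.

-33.875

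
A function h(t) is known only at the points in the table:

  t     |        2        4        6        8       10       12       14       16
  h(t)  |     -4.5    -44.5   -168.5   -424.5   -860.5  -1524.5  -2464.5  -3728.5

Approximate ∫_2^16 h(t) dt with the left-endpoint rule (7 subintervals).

-10983

Δt = 2.
Sum = 2·[(-4.5) + (-44.5) + (-168.5) + (-424.5) + (-860.5) + (-1524.5) + (-2464.5)] = -10983.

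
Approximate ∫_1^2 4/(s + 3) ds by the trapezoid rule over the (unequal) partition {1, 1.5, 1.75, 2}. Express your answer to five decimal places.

0.89386

Subinterval widths: 0.5, 0.25, 0.25.
f(1) = 1, f(1.5) = 8/9, f(1.75) = 16/19, f(2) = 0.8.
On each subinterval the trapezoid contributes (Δs_i/2)·[f(s_{i-1}) + f(s_i)].
Sum ≈ 0.89386.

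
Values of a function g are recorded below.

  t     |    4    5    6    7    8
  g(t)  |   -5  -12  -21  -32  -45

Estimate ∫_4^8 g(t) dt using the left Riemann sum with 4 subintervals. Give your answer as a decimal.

Δt = 1.
Sum = 1·[(-5) + (-12) + (-21) + (-32)] = -70.

-70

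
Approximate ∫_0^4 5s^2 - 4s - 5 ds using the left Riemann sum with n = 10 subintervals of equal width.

Δs = (4 − 0)/10 = 0.4.
Left endpoints: 0, 0.4, 0.8, 1.2, 1.6, 2, 2.4, 2.8, 3.2, 3.6.
f(0) = -5, f(0.4) = -5.8, f(0.8) = -5, f(1.2) = -2.6, f(1.6) = 1.4, f(2) = 7, f(2.4) = 14.2, f(2.8) = 23, f(3.2) = 33.4, f(3.6) = 45.4.
Sum = Δs · [f(0) + f(0.4) + f(0.8) + ...].
Sum = 42.4.

42.4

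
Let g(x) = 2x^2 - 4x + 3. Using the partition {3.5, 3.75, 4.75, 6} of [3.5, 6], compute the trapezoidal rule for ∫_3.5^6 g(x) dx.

76.40625

Subinterval widths: 0.25, 1, 1.25.
g(3.5) = 13.5, g(3.75) = 16.125, g(4.75) = 29.125, g(6) = 51.
On each subinterval the trapezoid contributes (Δx_i/2)·[g(x_{i-1}) + g(x_i)].
Sum = 76.40625.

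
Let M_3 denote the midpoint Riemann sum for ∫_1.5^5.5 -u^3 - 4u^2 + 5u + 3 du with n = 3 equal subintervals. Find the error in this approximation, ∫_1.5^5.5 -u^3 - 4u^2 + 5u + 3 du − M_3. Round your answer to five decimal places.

Exact integral: ∫_1.5^5.5 f(u) du ≈ -362.8333333.
M_3 ≈ -354.2407407.
Error ≈ -362.8333333 − (-354.2407407) ≈ -8.59259.

-8.59259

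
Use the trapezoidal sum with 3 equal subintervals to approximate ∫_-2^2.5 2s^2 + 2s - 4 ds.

3.375

Δs = (2.5 − (-2))/3 = 1.5.
f(-2) = 0, f(-0.5) = -4.5, f(1) = 0, f(2.5) = 13.5.
T_3 = (Δs/2)·[f(s_0) + 2f(s_1) + 2f(s_2) + f(s_3)].
Sum = 3.375.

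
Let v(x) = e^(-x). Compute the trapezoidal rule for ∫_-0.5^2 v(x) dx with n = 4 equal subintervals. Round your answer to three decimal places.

Δx = (2 − (-0.5))/4 = 0.625.
v(-0.5) ≈ 1.649, v(0.125) ≈ 0.882, v(0.75) ≈ 0.472, v(1.375) ≈ 0.253, v(2) ≈ 0.135.
T_4 = (Δx/2)·[v(x_0) + 2v(x_1) + 2v(x_2) + 2v(x_3) + v(x_4)].
Sum ≈ 1.562.

1.562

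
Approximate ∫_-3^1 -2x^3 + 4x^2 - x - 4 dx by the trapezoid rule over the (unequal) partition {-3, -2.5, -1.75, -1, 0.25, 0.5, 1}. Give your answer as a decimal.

69.828125

Subinterval widths: 0.5, 0.75, 0.75, 1.25, 0.25, 0.5.
f(-3) = 89, f(-2.5) = 54.75, f(-1.75) = 20.71875, f(-1) = 3, f(0.25) = -4.03125, f(0.5) = -3.75, f(1) = -3.
On each subinterval the trapezoid contributes (Δx_i/2)·[f(x_{i-1}) + f(x_i)].
Sum = 69.828125.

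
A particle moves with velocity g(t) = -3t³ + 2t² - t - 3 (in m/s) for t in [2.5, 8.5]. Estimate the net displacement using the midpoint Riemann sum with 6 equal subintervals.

-3514

Δt = (8.5 − 2.5)/6 = 1.
Midpoints: 3, 4, 5, 6, 7, 8.
g(3) = -69, g(4) = -167, g(5) = -333, g(6) = -585, g(7) = -941, g(8) = -1419.
Sum = Δt · [g(3) + g(4) + g(5) + ...].
Sum = -3514.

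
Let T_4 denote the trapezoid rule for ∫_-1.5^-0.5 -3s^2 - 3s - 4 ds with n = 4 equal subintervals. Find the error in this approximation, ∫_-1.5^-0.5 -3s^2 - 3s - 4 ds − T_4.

0.03125

Exact integral: ∫_-1.5^-0.5 f(s) ds = -4.25.
T_4 = -4.28125.
Error = -4.25 − (-4.28125) = 0.03125.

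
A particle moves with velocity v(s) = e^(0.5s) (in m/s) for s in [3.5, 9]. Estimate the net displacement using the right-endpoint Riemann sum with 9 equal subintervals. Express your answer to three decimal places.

195.581

Δs = (9 − 3.5)/9 = 11/18.
Right endpoints: 37/9, 85/18, 16/3, 107/18, 59/9, 43/6, 70/9, 151/18, 9.
v(37/9) ≈ 7.811, v(85/18) ≈ 10.603, v(16/3) ≈ 14.392, v(107/18) ≈ 19.535, v(59/9) ≈ 26.517, v(43/6) ≈ 35.993, v(70/9) ≈ 48.857, v(151/18) ≈ 66.317, v(9) ≈ 90.017.
Sum = Δs · [v(37/9) + v(85/18) + v(16/3) + ...].
Sum ≈ 195.581.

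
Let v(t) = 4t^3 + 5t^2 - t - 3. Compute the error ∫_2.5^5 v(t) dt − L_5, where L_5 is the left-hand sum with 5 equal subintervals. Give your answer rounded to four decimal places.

126.9792

Exact integral: ∫_2.5^5 v(t) dt ≈ 751.354167.
L_5 = 624.375.
Error ≈ 751.354167 − 624.375 ≈ 126.9792.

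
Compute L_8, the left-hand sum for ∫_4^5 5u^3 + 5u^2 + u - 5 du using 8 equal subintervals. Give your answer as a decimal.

Δu = (5 − 4)/8 = 0.125.
Left endpoints: 4, 4.125, 4.25, 4.375, 4.5, 4.625, 4.75, 4.875.
f(4) = 399, f(4.125) = 222797/512, f(4.25) = 473.390625, f(4.375) = 263055/512, f(4.5) = 556.375, f(4.625) = 307833/512, f(4.75) = 648.421875, f(4.875) = 357371/512.
Sum = Δu · [f(4) + f(4.125) + f(4.25) + ...].
Sum = 540.66796875.

540.66796875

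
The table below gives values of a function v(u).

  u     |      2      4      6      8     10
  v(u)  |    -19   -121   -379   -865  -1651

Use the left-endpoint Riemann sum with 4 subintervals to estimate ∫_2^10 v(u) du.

Δu = 2.
Sum = 2·[(-19) + (-121) + (-379) + (-865)] = -2768.

-2768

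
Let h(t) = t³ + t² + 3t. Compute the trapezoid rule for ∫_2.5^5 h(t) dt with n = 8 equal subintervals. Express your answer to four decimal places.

211.5662

Δt = (5 − 2.5)/8 = 0.3125.
h(2.5) = 29.375, h(2.8125) = 158085/4096, h(3.125) = 25425/512, h(3.4375) = 257015/4096, h(3.75) = 78.046875, h(4.0625) = 392145/4096, h(4.375) = 59395/512, h(4.6875) = 569475/4096, h(5) = 165.
T_8 = (Δt/2)·[h(t_0) + 2h(t_1) + ... + 2h(t_{7}) + h(t_8)].
Sum ≈ 211.5662.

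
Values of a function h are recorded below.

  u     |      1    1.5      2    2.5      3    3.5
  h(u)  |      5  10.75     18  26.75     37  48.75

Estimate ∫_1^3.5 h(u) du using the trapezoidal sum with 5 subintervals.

59.6875

Δu = 0.5.
T_5 = (0.5/2)·[5 + 2·10.75 + 2·18 + 2·26.75 + 2·37 + 48.75] = 59.6875.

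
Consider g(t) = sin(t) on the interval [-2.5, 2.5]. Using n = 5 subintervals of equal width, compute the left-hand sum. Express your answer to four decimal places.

-0.5985

Δt = (2.5 − (-2.5))/5 = 1.
Left endpoints: -2.5, -1.5, -0.5, 0.5, 1.5.
g(-2.5) ≈ -0.5985, g(-1.5) ≈ -0.9975, g(-0.5) ≈ -0.4794, g(0.5) ≈ 0.4794, g(1.5) ≈ 0.9975.
Sum = Δt · [g(-2.5) + g(-1.5) + g(-0.5) + g(0.5) + g(1.5)].
Sum ≈ -0.5985.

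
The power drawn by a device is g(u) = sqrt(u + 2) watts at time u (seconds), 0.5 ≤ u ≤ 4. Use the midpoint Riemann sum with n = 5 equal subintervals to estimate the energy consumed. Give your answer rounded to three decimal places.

7.165

Δu = (4 − 0.5)/5 = 0.7.
Midpoints: 0.85, 1.55, 2.25, 2.95, 3.65.
g(0.85) ≈ 1.688, g(1.55) ≈ 1.884, g(2.25) ≈ 2.062, g(2.95) ≈ 2.225, g(3.65) ≈ 2.377.
Sum = Δu · [g(0.85) + g(1.55) + g(2.25) + g(2.95) + g(3.65)].
Sum ≈ 7.165.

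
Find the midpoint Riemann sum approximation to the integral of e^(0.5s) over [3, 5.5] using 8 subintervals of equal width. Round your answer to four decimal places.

Δs = (5.5 − 3)/8 = 0.3125.
Midpoints: 3.15625, 3.46875, 3.78125, 4.09375, 4.40625, 4.71875, 5.03125, 5.34375.
f(3.15625) ≈ 4.8459, f(3.46875) ≈ 5.6654, f(3.78125) ≈ 6.6235, f(4.09375) ≈ 7.7437, f(4.40625) ≈ 9.0533, f(4.71875) ≈ 10.5843, f(5.03125) ≈ 12.3743, f(5.34375) ≈ 14.4671.
Sum = Δs · [f(3.15625) + f(3.46875) + f(3.78125) + ...].
Sum ≈ 22.2992.

22.2992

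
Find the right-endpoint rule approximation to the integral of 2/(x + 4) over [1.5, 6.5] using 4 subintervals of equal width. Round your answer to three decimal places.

Δx = (6.5 − 1.5)/4 = 1.25.
Right endpoints: 2.75, 4, 5.25, 6.5.
f(2.75) = 8/27, f(4) = 0.25, f(5.25) = 8/37, f(6.5) = 4/21.
Sum = Δx · [f(2.75) + f(4) + f(5.25) + f(6.5)].
Sum ≈ 1.191.

1.191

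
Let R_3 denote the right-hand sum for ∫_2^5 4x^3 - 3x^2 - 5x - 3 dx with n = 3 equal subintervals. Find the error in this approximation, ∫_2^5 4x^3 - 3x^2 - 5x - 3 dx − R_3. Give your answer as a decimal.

-214.5

Exact integral: ∫_2^5 f(x) dx = 430.5.
R_3 = 645.
Error = 430.5 − 645 = -214.5.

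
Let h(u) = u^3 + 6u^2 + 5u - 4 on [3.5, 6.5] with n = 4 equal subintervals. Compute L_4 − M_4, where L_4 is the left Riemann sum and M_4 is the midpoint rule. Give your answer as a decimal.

L_4 = 781.125.
M_4 = 932.296875.
L_4 − M_4 = -151.171875.

-151.171875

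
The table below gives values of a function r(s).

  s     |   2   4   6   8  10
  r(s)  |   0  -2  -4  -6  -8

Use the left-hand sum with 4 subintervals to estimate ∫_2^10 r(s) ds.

Δs = 2.
Sum = 2·[0 + (-2) + (-4) + (-6)] = -24.

-24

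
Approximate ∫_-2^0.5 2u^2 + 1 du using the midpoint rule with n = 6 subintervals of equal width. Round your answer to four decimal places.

Δu = (0.5 − (-2))/6 = 5/12.
Midpoints: -43/24, -1.375, -23/24, -13/24, -0.125, 7/24.
f(-43/24) = 2137/288, f(-1.375) = 4.78125, f(-23/24) = 817/288, f(-13/24) = 457/288, f(-0.125) = 1.03125, f(7/24) = 337/288.
Sum = Δu · [f(-43/24) + f(-1.375) + f(-23/24) + ...].
Sum ≈ 7.8443.

7.8443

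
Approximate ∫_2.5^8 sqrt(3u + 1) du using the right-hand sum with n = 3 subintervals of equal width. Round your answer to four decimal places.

Δu = (8 − 2.5)/3 = 11/6.
Right endpoints: 13/3, 37/6, 8.
f(13/3) ≈ 3.7417, f(37/6) ≈ 4.4159, f(8) ≈ 5.0000.
Sum = Δu · [f(13/3) + f(37/6) + f(8)].
Sum ≈ 24.1222.

24.1222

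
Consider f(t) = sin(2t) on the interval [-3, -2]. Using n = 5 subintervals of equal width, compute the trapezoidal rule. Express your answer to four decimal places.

Δt = (-2 − (-3))/5 = 0.2.
f(-3) ≈ 0.2794, f(-2.8) ≈ 0.6313, f(-2.6) ≈ 0.8835, f(-2.4) ≈ 0.9962, f(-2.2) ≈ 0.9516, f(-2) ≈ 0.7568.
T_5 = (Δt/2)·[f(t_0) + 2f(t_1) + ... + 2f(t_{4}) + f(t_5)].
Sum ≈ 0.7961.

0.7961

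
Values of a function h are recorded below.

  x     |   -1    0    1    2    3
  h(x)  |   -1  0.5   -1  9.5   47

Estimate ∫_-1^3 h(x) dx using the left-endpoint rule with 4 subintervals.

Δx = 1.
Sum = 1·[(-1) + 0.5 + (-1) + 9.5] = 8.

8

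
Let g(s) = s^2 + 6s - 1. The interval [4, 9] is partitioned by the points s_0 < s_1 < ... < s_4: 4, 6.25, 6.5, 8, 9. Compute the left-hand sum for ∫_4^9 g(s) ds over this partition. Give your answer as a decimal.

Subinterval widths: 2.25, 0.25, 1.5, 1.
Left endpoints: 4, 6.25, 6.5, 8.
g(4) = 39, g(6.25) = 75.5625, g(6.5) = 80.25, g(8) = 111.
Sum = Σ Δs_i · g(s_i).
Sum = 338.015625.

338.015625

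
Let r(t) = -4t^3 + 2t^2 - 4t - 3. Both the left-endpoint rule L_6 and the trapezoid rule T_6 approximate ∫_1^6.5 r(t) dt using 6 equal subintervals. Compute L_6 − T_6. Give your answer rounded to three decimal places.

473.917

L_6 ≈ -1259.85012.
T_6 ≈ -1733.76678.
L_6 − T_6 ≈ 473.917.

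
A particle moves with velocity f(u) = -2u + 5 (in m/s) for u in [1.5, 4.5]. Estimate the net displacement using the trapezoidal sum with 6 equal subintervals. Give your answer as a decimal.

-3

Δu = (4.5 − 1.5)/6 = 0.5.
f(1.5) = 2, f(2) = 1, f(2.5) = 0, f(3) = -1, f(3.5) = -2, f(4) = -3, f(4.5) = -4.
T_6 = (Δu/2)·[f(u_0) + 2f(u_1) + ... + 2f(u_{5}) + f(u_6)].
Sum = -3.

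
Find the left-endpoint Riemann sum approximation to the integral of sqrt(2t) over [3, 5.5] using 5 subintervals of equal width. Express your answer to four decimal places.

7.0430

Δt = (5.5 − 3)/5 = 0.5.
Left endpoints: 3, 3.5, 4, 4.5, 5.
f(3) ≈ 2.4495, f(3.5) ≈ 2.6458, f(4) ≈ 2.8284, f(4.5) ≈ 3.0000, f(5) ≈ 3.1623.
Sum = Δt · [f(3) + f(3.5) + f(4) + f(4.5) + f(5)].
Sum ≈ 7.0430.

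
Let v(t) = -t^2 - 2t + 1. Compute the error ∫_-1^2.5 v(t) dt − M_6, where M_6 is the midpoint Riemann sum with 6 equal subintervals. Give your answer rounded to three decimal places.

Exact integral: ∫_-1^2.5 v(t) dt ≈ -7.29167.
M_6 ≈ -7.19242.
Error ≈ -7.29167 − (-7.19242) ≈ -0.099.

-0.099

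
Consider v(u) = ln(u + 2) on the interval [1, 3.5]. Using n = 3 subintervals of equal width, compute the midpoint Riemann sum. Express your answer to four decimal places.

3.5846

Δu = (3.5 − 1)/3 = 5/6.
Midpoints: 17/12, 2.25, 37/12.
v(17/12) ≈ 1.2287, v(2.25) ≈ 1.4469, v(37/12) ≈ 1.6260.
Sum = Δu · [v(17/12) + v(2.25) + v(37/12)].
Sum ≈ 3.5846.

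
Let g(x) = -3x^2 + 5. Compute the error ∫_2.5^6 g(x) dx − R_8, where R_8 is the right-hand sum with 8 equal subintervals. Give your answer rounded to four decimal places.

19.8584

Exact integral: ∫_2.5^6 g(x) dx = -182.875.
R_8 ≈ -202.733398.
Error ≈ -182.875 − (-202.733398) ≈ 19.8584.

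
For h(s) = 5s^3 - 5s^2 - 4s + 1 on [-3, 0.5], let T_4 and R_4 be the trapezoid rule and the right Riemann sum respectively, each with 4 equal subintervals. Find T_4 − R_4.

-72.3515625

T_4 ≈ -135.987305.
R_4 ≈ -63.635742.
T_4 − R_4 = -72.3515625.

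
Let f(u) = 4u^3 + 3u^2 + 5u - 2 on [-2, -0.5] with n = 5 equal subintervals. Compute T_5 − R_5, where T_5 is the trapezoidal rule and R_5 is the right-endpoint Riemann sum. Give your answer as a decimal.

-4.1625

T_5 = -20.7075.
R_5 = -16.545.
T_5 − R_5 = -4.1625.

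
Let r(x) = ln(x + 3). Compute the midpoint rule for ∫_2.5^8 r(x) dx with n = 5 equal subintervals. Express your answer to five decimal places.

11.50530

Δx = (8 − 2.5)/5 = 1.1.
Midpoints: 3.05, 4.15, 5.25, 6.35, 7.45.
r(3.05) ≈ 1.80006, r(4.15) ≈ 1.96711, r(5.25) ≈ 2.11021, r(6.35) ≈ 2.23538, r(7.45) ≈ 2.34660.
Sum = Δx · [r(3.05) + r(4.15) + r(5.25) + r(6.35) + r(7.45)].
Sum ≈ 11.50530.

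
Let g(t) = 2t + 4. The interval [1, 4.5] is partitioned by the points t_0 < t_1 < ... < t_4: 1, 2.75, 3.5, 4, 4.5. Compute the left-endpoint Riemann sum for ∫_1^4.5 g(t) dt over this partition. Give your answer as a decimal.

29.125

Subinterval widths: 1.75, 0.75, 0.5, 0.5.
Left endpoints: 1, 2.75, 3.5, 4.
g(1) = 6, g(2.75) = 9.5, g(3.5) = 11, g(4) = 12.
Sum = Σ Δt_i · g(t_i).
Sum = 29.125.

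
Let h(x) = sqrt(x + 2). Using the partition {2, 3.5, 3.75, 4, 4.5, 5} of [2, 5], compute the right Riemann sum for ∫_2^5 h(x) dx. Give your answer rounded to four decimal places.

7.3273

Subinterval widths: 1.5, 0.25, 0.25, 0.5, 0.5.
Right endpoints: 3.5, 3.75, 4, 4.5, 5.
h(3.5) ≈ 2.3452, h(3.75) ≈ 2.3979, h(4) ≈ 2.4495, h(4.5) ≈ 2.5495, h(5) ≈ 2.6458.
Sum = Σ Δx_i · h(x_i).
Sum ≈ 7.3273.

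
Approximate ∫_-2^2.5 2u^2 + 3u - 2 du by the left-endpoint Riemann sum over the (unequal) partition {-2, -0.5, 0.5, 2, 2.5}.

3

Subinterval widths: 1.5, 1, 1.5, 0.5.
Left endpoints: -2, -0.5, 0.5, 2.
f(-2) = 0, f(-0.5) = -3, f(0.5) = 0, f(2) = 12.
Sum = Σ Δu_i · f(u_i).
Sum = 3.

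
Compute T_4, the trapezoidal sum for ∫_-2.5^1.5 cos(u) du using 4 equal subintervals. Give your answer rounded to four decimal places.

Δu = (1.5 − (-2.5))/4 = 1.
f(-2.5) ≈ -0.8011, f(-1.5) ≈ 0.0707, f(-0.5) ≈ 0.8776, f(0.5) ≈ 0.8776, f(1.5) ≈ 0.0707.
T_4 = (Δu/2)·[f(u_0) + 2f(u_1) + 2f(u_2) + 2f(u_3) + f(u_4)].
Sum ≈ 1.4607.

1.4607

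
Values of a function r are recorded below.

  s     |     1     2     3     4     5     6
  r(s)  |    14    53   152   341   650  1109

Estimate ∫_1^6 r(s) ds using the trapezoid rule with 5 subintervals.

1757.5

Δs = 1.
T_5 = (1/2)·[14 + 2·53 + 2·152 + 2·341 + 2·650 + 1109] = 1757.5.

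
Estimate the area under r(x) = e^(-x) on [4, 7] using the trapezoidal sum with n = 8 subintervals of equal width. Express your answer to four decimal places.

Δx = (7 − 4)/8 = 0.375.
r(4) ≈ 0.0183, r(4.375) ≈ 0.0126, r(4.75) ≈ 0.0087, r(5.125) ≈ 0.0059, r(5.5) ≈ 0.0041, r(5.875) ≈ 0.0028, r(6.25) ≈ 0.0019, r(6.625) ≈ 0.0013, r(7) ≈ 0.0009.
T_8 = (Δx/2)·[r(x_0) + 2r(x_1) + ... + 2r(x_{7}) + r(x_8)].
Sum ≈ 0.0176.

0.0176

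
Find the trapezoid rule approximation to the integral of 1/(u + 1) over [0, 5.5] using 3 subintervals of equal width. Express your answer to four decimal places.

2.0976

Δu = (5.5 − 0)/3 = 11/6.
f(0) = 1, f(11/6) = 6/17, f(11/3) = 3/14, f(5.5) = 2/13.
T_3 = (Δu/2)·[f(u_0) + 2f(u_1) + 2f(u_2) + f(u_3)].
Sum ≈ 2.0976.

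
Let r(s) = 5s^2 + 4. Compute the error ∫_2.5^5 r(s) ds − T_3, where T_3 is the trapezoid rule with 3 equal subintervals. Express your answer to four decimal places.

Exact integral: ∫_2.5^5 r(s) ds ≈ 192.291667.
T_3 ≈ 193.738426.
Error ≈ 192.291667 − 193.738426 ≈ -1.4468.

-1.4468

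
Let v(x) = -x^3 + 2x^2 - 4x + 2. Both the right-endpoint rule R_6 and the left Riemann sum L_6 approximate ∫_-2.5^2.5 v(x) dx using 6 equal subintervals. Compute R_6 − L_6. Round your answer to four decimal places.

R_6 ≈ 10.636574.
L_6 ≈ 53.344907.
R_6 − L_6 ≈ -42.7083.

-42.7083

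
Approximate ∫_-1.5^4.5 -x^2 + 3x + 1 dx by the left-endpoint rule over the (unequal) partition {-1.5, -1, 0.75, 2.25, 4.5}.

Subinterval widths: 0.5, 1.75, 1.5, 2.25.
Left endpoints: -1.5, -1, 0.75, 2.25.
f(-1.5) = -5.75, f(-1) = -3, f(0.75) = 2.6875, f(2.25) = 2.6875.
Sum = Σ Δx_i · f(x_i).
Sum = 1.953125.

1.953125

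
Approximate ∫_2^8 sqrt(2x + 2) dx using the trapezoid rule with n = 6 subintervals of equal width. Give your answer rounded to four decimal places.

20.5425

Δx = (8 − 2)/6 = 1.
f(2) ≈ 2.4495, f(3) ≈ 2.8284, f(4) ≈ 3.1623, f(5) ≈ 3.4641, f(6) ≈ 3.7417, f(7) ≈ 4.0000, f(8) ≈ 4.2426.
T_6 = (Δx/2)·[f(x_0) + 2f(x_1) + ... + 2f(x_{5}) + f(x_6)].
Sum ≈ 20.5425.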